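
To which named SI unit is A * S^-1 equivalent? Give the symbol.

V

S = 1/Ω (conductance is reciprocal resistance),
    = kg⁻¹·m⁻²·s³·A².
So S⁻¹ = kg·m²·s⁻³·A⁻².
Combining: A·S⁻¹ = A · (kg·m²·s⁻³·A⁻²) = kg·m²·s⁻³·A⁻¹.
kg·m²·s⁻³·A⁻¹ is the base-SI form of the volt.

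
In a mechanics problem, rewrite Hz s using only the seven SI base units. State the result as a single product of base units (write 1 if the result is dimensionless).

1

Hz = s⁻¹.
Combining: Hz·s = s⁻¹ · s = 1.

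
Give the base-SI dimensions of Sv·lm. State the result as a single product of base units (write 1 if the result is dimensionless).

Sv = J/kg (equivalent dose = energy per mass),
    = m²·s⁻².
lm = cd·sr = cd (luminous flux; sr is dimensionless).
Combining: Sv·lm = (m²·s⁻²) · cd = m²·s⁻²·cd.

m²·s⁻²·cd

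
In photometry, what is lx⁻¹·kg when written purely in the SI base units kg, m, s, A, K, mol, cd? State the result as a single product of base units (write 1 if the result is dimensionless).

kg·m²·cd⁻¹

lx = lm/m² (illuminance = luminous flux per area),
    = m⁻²·cd.
So lx⁻¹ = m²·cd⁻¹.
Combining: lx⁻¹·kg = (m²·cd⁻¹) · kg = kg·m²·cd⁻¹.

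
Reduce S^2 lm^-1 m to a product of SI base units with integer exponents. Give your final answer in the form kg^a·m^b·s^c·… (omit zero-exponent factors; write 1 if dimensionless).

kg⁻²·m⁻³·s⁶·A⁴·cd⁻¹

S = 1/Ω (conductance is reciprocal resistance),
    = kg⁻¹·m⁻²·s³·A².
So S² = kg⁻²·m⁻⁴·s⁶·A⁴.
lm = cd·sr = cd (luminous flux; sr is dimensionless).
So lm⁻¹ = cd⁻¹.
Combining: S²·lm⁻¹·m = (kg⁻²·m⁻⁴·s⁶·A⁴) · cd⁻¹ · m = kg⁻²·m⁻³·s⁶·A⁴·cd⁻¹.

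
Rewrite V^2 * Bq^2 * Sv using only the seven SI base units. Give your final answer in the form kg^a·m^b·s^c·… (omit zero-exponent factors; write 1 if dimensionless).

kg²·m⁶·s⁻¹⁰·A⁻²

V = W/A (potential = power per current),
    = kg·m²·s⁻³·A⁻¹.
So V² = kg²·m⁴·s⁻⁶·A⁻².
Bq = 1/s = s⁻¹ (activity is decays per second).
So Bq² = s⁻².
Sv = J/kg (equivalent dose = energy per mass),
    = m²·s⁻².
Combining: V²·Bq²·Sv = (kg²·m⁴·s⁻⁶·A⁻²) · s⁻² · (m²·s⁻²) = kg²·m⁶·s⁻¹⁰·A⁻².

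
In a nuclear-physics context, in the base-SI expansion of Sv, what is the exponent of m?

2

Sv = J/kg (equivalent dose = energy per mass),
    = m²·s⁻².
The exponent of m is 2.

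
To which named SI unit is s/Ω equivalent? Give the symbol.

Ω = kg·m²·s⁻³·A⁻².
So Ω⁻¹ = kg⁻¹·m⁻²·s³·A².
Combining: Ω⁻¹·s = (kg⁻¹·m⁻²·s³·A²) · s = kg⁻¹·m⁻²·s⁴·A².
kg⁻¹·m⁻²·s⁴·A² is the base-SI form of the farad.

F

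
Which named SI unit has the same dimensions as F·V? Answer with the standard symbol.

C

F = kg⁻¹·m⁻²·s⁴·A².
V = kg·m²·s⁻³·A⁻¹.
Combining: F·V = (kg⁻¹·m⁻²·s⁴·A²) · (kg·m²·s⁻³·A⁻¹) = s·A.
s·A is the base-SI form of the coulomb.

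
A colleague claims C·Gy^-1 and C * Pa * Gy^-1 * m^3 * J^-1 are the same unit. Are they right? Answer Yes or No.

Yes

Left side:
  C = s·A.
  Gy = m²·s⁻².
  So Gy⁻¹ = m⁻²·s².
  Combining: C·Gy⁻¹ = (s·A) · (m⁻²·s²) = m⁻²·s³·A.
Right side:
  C = s·A.
  Pa = kg·m⁻¹·s⁻².
  Gy = m²·s⁻².
  So Gy⁻¹ = m⁻²·s².
  J = kg·m²·s⁻².
  So J⁻¹ = kg⁻¹·m⁻²·s².
  Combining: C·Pa·Gy⁻¹·m³·J⁻¹ = (s·A) · (kg·m⁻¹·s⁻²) · (m⁻²·s²) · m³ · (kg⁻¹·m⁻²·s²) = m⁻²·s³·A.
Both reduce to m⁻²·s³·A.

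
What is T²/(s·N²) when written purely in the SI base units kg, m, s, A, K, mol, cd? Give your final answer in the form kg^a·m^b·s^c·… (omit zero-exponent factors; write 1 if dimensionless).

N = kg·m/s² = kg·m·s⁻² (force = mass × acceleration).
So N⁻² = kg⁻²·m⁻²·s⁴.
T = Wb/m² (flux density = flux per area),
    = kg·s⁻²·A⁻¹.
So T² = kg²·s⁻⁴·A⁻².
Combining: s⁻¹·N⁻²·T² = s⁻¹ · (kg⁻²·m⁻²·s⁴) · (kg²·s⁻⁴·A⁻²) = m⁻²·s⁻¹·A⁻².

m⁻²·s⁻¹·A⁻²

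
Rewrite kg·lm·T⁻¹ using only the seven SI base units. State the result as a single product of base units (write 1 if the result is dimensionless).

s²·A·cd

lm = cd.
T = kg·s⁻²·A⁻¹.
So T⁻¹ = kg⁻¹·s²·A.
Combining: kg·lm·T⁻¹ = kg · cd · (kg⁻¹·s²·A) = s²·A·cd.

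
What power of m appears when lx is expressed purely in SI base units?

-2

lx = lm/m² (illuminance = luminous flux per area),
    = m⁻²·cd.
The exponent of m is -2.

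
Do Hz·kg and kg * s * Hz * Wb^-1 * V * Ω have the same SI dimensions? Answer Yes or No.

No

Left side:
  Hz = 1/s = s⁻¹ (frequency is cycles per second).
  Combining: Hz·kg = s⁻¹ · kg = kg·s⁻¹.
Right side:
  Hz = 1/s = s⁻¹ (frequency is cycles per second).
  Wb = V·s (flux: a volt is a weber per second),
      = kg·m²·s⁻²·A⁻¹.
  So Wb⁻¹ = kg⁻¹·m⁻²·s²·A.
  V = W/A (potential = power per current),
      = kg·m²·s⁻³·A⁻¹.
  Ω = V/A (resistance = voltage per current),
      = kg·m²·s⁻³·A⁻².
  Combining: kg·s·Hz·Wb⁻¹·V·Ω = kg · s · s⁻¹ · (kg⁻¹·m⁻²·s²·A) · (kg·m²·s⁻³·A⁻¹) · (kg·m²·s⁻³·A⁻²) = kg²·m²·s⁻⁴·A⁻².
Left is kg·s⁻¹; right is kg²·m²·s⁻⁴·A⁻² — different.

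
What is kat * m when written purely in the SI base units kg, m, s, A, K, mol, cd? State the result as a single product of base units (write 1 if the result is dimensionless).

m·s⁻¹·mol

kat = mol/s = s⁻¹·mol (catalytic activity).
Combining: kat·m = (s⁻¹·mol) · m = m·s⁻¹·mol.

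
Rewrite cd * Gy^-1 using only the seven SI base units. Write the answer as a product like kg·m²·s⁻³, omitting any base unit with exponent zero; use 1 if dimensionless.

Gy = J/kg (absorbed dose = energy per mass),
    = m²·s⁻².
So Gy⁻¹ = m⁻²·s².
Combining: cd·Gy⁻¹ = cd · (m⁻²·s²) = m⁻²·s²·cd.

m⁻²·s²·cd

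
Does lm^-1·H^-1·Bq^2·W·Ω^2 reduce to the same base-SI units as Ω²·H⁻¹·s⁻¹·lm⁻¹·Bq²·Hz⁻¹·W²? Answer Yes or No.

Left side:
  lm = cd.
  So lm⁻¹ = cd⁻¹.
  H = kg·m²·s⁻²·A⁻².
  So H⁻¹ = kg⁻¹·m⁻²·s²·A².
  Bq = s⁻¹.
  So Bq² = s⁻².
  W = kg·m²·s⁻³.
  Ω = kg·m²·s⁻³·A⁻².
  So Ω² = kg²·m⁴·s⁻⁶·A⁻⁴.
  Combining: lm⁻¹·H⁻¹·Bq²·W·Ω² = cd⁻¹ · (kg⁻¹·m⁻²·s²·A²) · s⁻² · (kg·m²·s⁻³) · (kg²·m⁴·s⁻⁶·A⁻⁴) = kg²·m⁴·s⁻⁹·A⁻²·cd⁻¹.
Right side:
  Ω = V/A (resistance = voltage per current),
      = kg·m²·s⁻³·A⁻².
  So Ω² = kg²·m⁴·s⁻⁶·A⁻⁴.
  H = Wb/A (inductance = flux per current),
      = kg·m²·s⁻²·A⁻².
  So H⁻¹ = kg⁻¹·m⁻²·s²·A².
  lm = cd·sr = cd (luminous flux; sr is dimensionless).
  So lm⁻¹ = cd⁻¹.
  Bq = 1/s = s⁻¹ (activity is decays per second).
  So Bq² = s⁻².
  Hz = 1/s = s⁻¹ (frequency is cycles per second).
  So Hz⁻¹ = s.
  W = J/s (power = energy per time),
      = kg·m²·s⁻³.
  So W² = kg²·m⁴·s⁻⁶.
  Combining: Ω²·H⁻¹·s⁻¹·lm⁻¹·Bq²·Hz⁻¹·W² = (kg²·m⁴·s⁻⁶·A⁻⁴) · (kg⁻¹·m⁻²·s²·A²) · s⁻¹ · cd⁻¹ · s⁻² · s · (kg²·m⁴·s⁻⁶) = kg³·m⁶·s⁻¹²·A⁻²·cd⁻¹.
Left is kg²·m⁴·s⁻⁹·A⁻²·cd⁻¹; right is kg³·m⁶·s⁻¹²·A⁻²·cd⁻¹ — different.

No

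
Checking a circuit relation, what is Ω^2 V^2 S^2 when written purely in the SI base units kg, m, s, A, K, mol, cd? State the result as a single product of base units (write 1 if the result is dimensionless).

kg²·m⁴·s⁻⁶·A⁻²

Ω = V/A (resistance = voltage per current),
    = kg·m²·s⁻³·A⁻².
So Ω² = kg²·m⁴·s⁻⁶·A⁻⁴.
V = W/A (potential = power per current),
    = kg·m²·s⁻³·A⁻¹.
So V² = kg²·m⁴·s⁻⁶·A⁻².
S = 1/Ω (conductance is reciprocal resistance),
    = kg⁻¹·m⁻²·s³·A².
So S² = kg⁻²·m⁻⁴·s⁶·A⁴.
Combining: Ω²·V²·S² = (kg²·m⁴·s⁻⁶·A⁻⁴) · (kg²·m⁴·s⁻⁶·A⁻²) · (kg⁻²·m⁻⁴·s⁶·A⁴) = kg²·m⁴·s⁻⁶·A⁻².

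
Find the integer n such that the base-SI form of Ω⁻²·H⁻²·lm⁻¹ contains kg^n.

Ω = kg·m²·s⁻³·A⁻².
So Ω⁻² = kg⁻²·m⁻⁴·s⁶·A⁴.
H = kg·m²·s⁻²·A⁻².
So H⁻² = kg⁻²·m⁻⁴·s⁴·A⁴.
lm = cd.
So lm⁻¹ = cd⁻¹.
Combining: Ω⁻²·H⁻²·lm⁻¹ = (kg⁻²·m⁻⁴·s⁶·A⁴) · (kg⁻²·m⁻⁴·s⁴·A⁴) · cd⁻¹ = kg⁻⁴·m⁻⁸·s¹⁰·A⁸·cd⁻¹.
The exponent of kg is -4.

-4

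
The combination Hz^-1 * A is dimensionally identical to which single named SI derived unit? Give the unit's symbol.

C

Hz = 1/s = s⁻¹ (frequency is cycles per second).
So Hz⁻¹ = s.
Combining: Hz⁻¹·A = s · A = s·A.
s·A is the base-SI form of the coulomb.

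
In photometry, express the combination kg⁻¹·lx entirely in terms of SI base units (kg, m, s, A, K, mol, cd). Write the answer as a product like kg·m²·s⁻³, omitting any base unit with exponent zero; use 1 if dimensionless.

lx = lm/m² (illuminance = luminous flux per area),
    = m⁻²·cd.
Combining: kg⁻¹·lx = kg⁻¹ · (m⁻²·cd) = kg⁻¹·m⁻²·cd.

kg⁻¹·m⁻²·cd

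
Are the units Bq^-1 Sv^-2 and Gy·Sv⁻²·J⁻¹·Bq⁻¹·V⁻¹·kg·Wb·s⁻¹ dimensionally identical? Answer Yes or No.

Yes

Left side:
  Bq = s⁻¹.
  So Bq⁻¹ = s.
  Sv = m²·s⁻².
  So Sv⁻² = m⁻⁴·s⁴.
  Combining: Bq⁻¹·Sv⁻² = s · (m⁻⁴·s⁴) = m⁻⁴·s⁵.
Right side:
  Gy = J/kg (absorbed dose = energy per mass),
      = m²·s⁻².
  Sv = J/kg (equivalent dose = energy per mass),
      = m²·s⁻².
  So Sv⁻² = m⁻⁴·s⁴.
  J = N·m (work = force × distance),
      = kg·m²·s⁻².
  So J⁻¹ = kg⁻¹·m⁻²·s².
  Bq = 1/s = s⁻¹ (activity is decays per second).
  So Bq⁻¹ = s.
  V = W/A (potential = power per current),
      = kg·m²·s⁻³·A⁻¹.
  So V⁻¹ = kg⁻¹·m⁻²·s³·A.
  Wb = V·s (flux: a volt is a weber per second),
      = kg·m²·s⁻²·A⁻¹.
  Combining: Gy·Sv⁻²·J⁻¹·Bq⁻¹·V⁻¹·kg·Wb·s⁻¹ = (m²·s⁻²) · (m⁻⁴·s⁴) · (kg⁻¹·m⁻²·s²) · s · (kg⁻¹·m⁻²·s³·A) · kg · (kg·m²·s⁻²·A⁻¹) · s⁻¹ = m⁻⁴·s⁵.
Both reduce to m⁻⁴·s⁵.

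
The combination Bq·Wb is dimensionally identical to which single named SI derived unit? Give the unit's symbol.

Bq = 1/s = s⁻¹ (activity is decays per second).
Wb = V·s (flux: a volt is a weber per second),
    = kg·m²·s⁻²·A⁻¹.
Combining: Bq·Wb = s⁻¹ · (kg·m²·s⁻²·A⁻¹) = kg·m²·s⁻³·A⁻¹.
kg·m²·s⁻³·A⁻¹ is the base-SI form of the volt.

V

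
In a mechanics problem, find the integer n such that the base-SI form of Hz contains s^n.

Hz = s⁻¹.
The exponent of s is -1.

-1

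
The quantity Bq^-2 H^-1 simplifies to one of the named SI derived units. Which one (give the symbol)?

Bq = 1/s = s⁻¹ (activity is decays per second).
So Bq⁻² = s².
H = Wb/A (inductance = flux per current),
    = kg·m²·s⁻²·A⁻².
So H⁻¹ = kg⁻¹·m⁻²·s²·A².
Combining: Bq⁻²·H⁻¹ = s² · (kg⁻¹·m⁻²·s²·A²) = kg⁻¹·m⁻²·s⁴·A².
kg⁻¹·m⁻²·s⁴·A² is the base-SI form of the farad.

F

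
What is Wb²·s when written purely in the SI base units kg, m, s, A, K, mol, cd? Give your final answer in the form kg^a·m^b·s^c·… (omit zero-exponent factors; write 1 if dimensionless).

Wb = V·s (flux: a volt is a weber per second),
    = kg·m²·s⁻²·A⁻¹.
So Wb² = kg²·m⁴·s⁻⁴·A⁻².
Combining: Wb²·s = (kg²·m⁴·s⁻⁴·A⁻²) · s = kg²·m⁴·s⁻³·A⁻².

kg²·m⁴·s⁻³·A⁻²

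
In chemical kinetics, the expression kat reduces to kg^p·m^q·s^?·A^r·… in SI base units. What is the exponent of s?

kat = mol/s = s⁻¹·mol (catalytic activity).
The exponent of s is -1.

-1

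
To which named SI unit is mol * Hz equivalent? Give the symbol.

Hz = 1/s = s⁻¹ (frequency is cycles per second).
Combining: mol·Hz = mol · s⁻¹ = s⁻¹·mol.
s⁻¹·mol is the base-SI form of the katal.

kat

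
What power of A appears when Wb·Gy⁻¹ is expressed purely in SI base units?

Wb = V·s (flux: a volt is a weber per second),
    = kg·m²·s⁻²·A⁻¹.
Gy = J/kg (absorbed dose = energy per mass),
    = m²·s⁻².
So Gy⁻¹ = m⁻²·s².
Combining: Wb·Gy⁻¹ = (kg·m²·s⁻²·A⁻¹) · (m⁻²·s²) = kg·A⁻¹.
The exponent of A is -1.

-1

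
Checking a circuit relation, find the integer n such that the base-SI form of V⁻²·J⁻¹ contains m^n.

-6

V = W/A (potential = power per current),
    = kg·m²·s⁻³·A⁻¹.
So V⁻² = kg⁻²·m⁻⁴·s⁶·A².
J = N·m (work = force × distance),
    = kg·m²·s⁻².
So J⁻¹ = kg⁻¹·m⁻²·s².
Combining: V⁻²·J⁻¹ = (kg⁻²·m⁻⁴·s⁶·A²) · (kg⁻¹·m⁻²·s²) = kg⁻³·m⁻⁶·s⁸·A².
The exponent of m is -6.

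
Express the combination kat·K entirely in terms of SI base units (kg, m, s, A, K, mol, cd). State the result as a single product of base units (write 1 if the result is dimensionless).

s⁻¹·K·mol

kat = mol/s = s⁻¹·mol (catalytic activity).
Combining: kat·K = (s⁻¹·mol) · K = s⁻¹·K·mol.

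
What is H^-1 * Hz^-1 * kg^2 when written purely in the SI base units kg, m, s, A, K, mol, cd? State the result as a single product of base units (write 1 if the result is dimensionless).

kg·m⁻²·s³·A²

H = Wb/A (inductance = flux per current),
    = kg·m²·s⁻²·A⁻².
So H⁻¹ = kg⁻¹·m⁻²·s²·A².
Hz = 1/s = s⁻¹ (frequency is cycles per second).
So Hz⁻¹ = s.
Combining: H⁻¹·Hz⁻¹·kg² = (kg⁻¹·m⁻²·s²·A²) · s · kg² = kg·m⁻²·s³·A².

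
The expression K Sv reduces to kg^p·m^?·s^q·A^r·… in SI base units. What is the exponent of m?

2

Sv = J/kg (equivalent dose = energy per mass),
    = m²·s⁻².
Combining: K·Sv = K · (m²·s⁻²) = m²·s⁻²·K.
The exponent of m is 2.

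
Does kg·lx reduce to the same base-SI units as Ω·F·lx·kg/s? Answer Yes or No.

Yes

Left side:
  lx = lm/m² (illuminance = luminous flux per area),
      = m⁻²·cd.
  Combining: kg·lx = kg · (m⁻²·cd) = kg·m⁻²·cd.
Right side:
  Ω = V/A (resistance = voltage per current),
      = kg·m²·s⁻³·A⁻².
  F = C/V (capacitance = charge per voltage),
      = A·s/(kg·m²·s⁻³·A⁻¹) (substituting C and V),
      = kg⁻¹·m⁻²·s⁴·A².
  lx = lm/m² (illuminance = luminous flux per area),
      = m⁻²·cd.
  Combining: s⁻¹·Ω·F·lx·kg = s⁻¹ · (kg·m²·s⁻³·A⁻²) · (kg⁻¹·m⁻²·s⁴·A²) · (m⁻²·cd) · kg = kg·m⁻²·cd.
Both reduce to kg·m⁻²·cd.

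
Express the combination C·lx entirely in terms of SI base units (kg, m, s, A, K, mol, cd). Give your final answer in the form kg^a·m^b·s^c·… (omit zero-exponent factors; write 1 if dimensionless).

C = A·s = s·A (charge = current × time).
lx = lm/m² (illuminance = luminous flux per area),
    = m⁻²·cd.
Combining: C·lx = (s·A) · (m⁻²·cd) = m⁻²·s·A·cd.

m⁻²·s·A·cd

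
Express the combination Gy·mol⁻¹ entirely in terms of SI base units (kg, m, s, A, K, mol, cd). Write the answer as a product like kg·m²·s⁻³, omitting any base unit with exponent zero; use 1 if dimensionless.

m²·s⁻²·mol⁻¹

Gy = m²·s⁻².
Combining: Gy·mol⁻¹ = (m²·s⁻²) · mol⁻¹ = m²·s⁻²·mol⁻¹.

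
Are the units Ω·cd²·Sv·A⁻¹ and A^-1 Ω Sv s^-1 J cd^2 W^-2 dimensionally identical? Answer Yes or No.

No

Left side:
  Ω = kg·m²·s⁻³·A⁻².
  Sv = m²·s⁻².
  Combining: Ω·cd²·Sv·A⁻¹ = (kg·m²·s⁻³·A⁻²) · cd² · (m²·s⁻²) · A⁻¹ = kg·m⁴·s⁻⁵·A⁻³·cd².
Right side:
  Ω = V/A (resistance = voltage per current),
      = kg·m²·s⁻³·A⁻².
  Sv = J/kg (equivalent dose = energy per mass),
      = m²·s⁻².
  J = N·m (work = force × distance),
      = kg·m²·s⁻².
  W = J/s (power = energy per time),
      = kg·m²·s⁻³.
  So W⁻² = kg⁻²·m⁻⁴·s⁶.
  Combining: A⁻¹·Ω·Sv·s⁻¹·J·cd²·W⁻² = A⁻¹ · (kg·m²·s⁻³·A⁻²) · (m²·s⁻²) · s⁻¹ · (kg·m²·s⁻²) · cd² · (kg⁻²·m⁻⁴·s⁶) = m²·s⁻²·A⁻³·cd².
Left is kg·m⁴·s⁻⁵·A⁻³·cd²; right is m²·s⁻²·A⁻³·cd² — different.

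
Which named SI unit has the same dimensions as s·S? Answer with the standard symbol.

F

S = 1/Ω (conductance is reciprocal resistance),
    = kg⁻¹·m⁻²·s³·A².
Combining: s·S = s · (kg⁻¹·m⁻²·s³·A²) = kg⁻¹·m⁻²·s⁴·A².
kg⁻¹·m⁻²·s⁴·A² is the base-SI form of the farad.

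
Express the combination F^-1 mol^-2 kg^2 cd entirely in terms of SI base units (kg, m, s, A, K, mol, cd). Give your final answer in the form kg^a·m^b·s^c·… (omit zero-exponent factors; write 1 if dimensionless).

kg³·m²·s⁻⁴·A⁻²·mol⁻²·cd

F = kg⁻¹·m⁻²·s⁴·A².
So F⁻¹ = kg·m²·s⁻⁴·A⁻².
Combining: F⁻¹·mol⁻²·kg²·cd = (kg·m²·s⁻⁴·A⁻²) · mol⁻² · kg² · cd = kg³·m²·s⁻⁴·A⁻²·mol⁻²·cd.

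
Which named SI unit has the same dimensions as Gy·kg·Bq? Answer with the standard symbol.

W

Gy = m²·s⁻².
Bq = s⁻¹.
Combining: Gy·kg·Bq = (m²·s⁻²) · kg · s⁻¹ = kg·m²·s⁻³.
kg·m²·s⁻³ is the base-SI form of the watt.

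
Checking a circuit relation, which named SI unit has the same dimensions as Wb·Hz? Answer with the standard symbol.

V

Wb = kg·m²·s⁻²·A⁻¹.
Hz = s⁻¹.
Combining: Wb·Hz = (kg·m²·s⁻²·A⁻¹) · s⁻¹ = kg·m²·s⁻³·A⁻¹.
kg·m²·s⁻³·A⁻¹ is the base-SI form of the volt.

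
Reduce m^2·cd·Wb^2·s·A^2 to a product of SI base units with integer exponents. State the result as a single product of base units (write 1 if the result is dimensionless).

kg²·m⁶·s⁻³·cd

Wb = V·s (flux: a volt is a weber per second),
    = kg·m²·s⁻²·A⁻¹.
So Wb² = kg²·m⁴·s⁻⁴·A⁻².
Combining: m²·cd·Wb²·s·A² = m² · cd · (kg²·m⁴·s⁻⁴·A⁻²) · s · A² = kg²·m⁶·s⁻³·cd.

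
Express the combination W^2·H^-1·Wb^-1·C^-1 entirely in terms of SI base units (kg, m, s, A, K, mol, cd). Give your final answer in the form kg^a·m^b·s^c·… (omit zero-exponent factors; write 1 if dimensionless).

W = J/s (power = energy per time),
    = kg·m²·s⁻³.
So W² = kg²·m⁴·s⁻⁶.
H = Wb/A (inductance = flux per current),
    = kg·m²·s⁻²·A⁻².
So H⁻¹ = kg⁻¹·m⁻²·s²·A².
Wb = V·s (flux: a volt is a weber per second),
    = kg·m²·s⁻²·A⁻¹.
So Wb⁻¹ = kg⁻¹·m⁻²·s²·A.
C = A·s = s·A (charge = current × time).
So C⁻¹ = s⁻¹·A⁻¹.
Combining: W²·H⁻¹·Wb⁻¹·C⁻¹ = (kg²·m⁴·s⁻⁶) · (kg⁻¹·m⁻²·s²·A²) · (kg⁻¹·m⁻²·s²·A) · (s⁻¹·A⁻¹) = s⁻³·A².

s⁻³·A²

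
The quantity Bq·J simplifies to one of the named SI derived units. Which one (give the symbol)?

W

Bq = 1/s = s⁻¹ (activity is decays per second).
J = N·m (work = force × distance),
    = kg·m²·s⁻².
Combining: Bq·J = s⁻¹ · (kg·m²·s⁻²) = kg·m²·s⁻³.
kg·m²·s⁻³ is the base-SI form of the watt.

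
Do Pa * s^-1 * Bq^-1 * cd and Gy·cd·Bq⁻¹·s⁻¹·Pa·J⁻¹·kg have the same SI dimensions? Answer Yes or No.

Left side:
  Pa = N/m² (pressure = force per area),
      = kg·m⁻¹·s⁻².
  Bq = 1/s = s⁻¹ (activity is decays per second).
  So Bq⁻¹ = s.
  Combining: Pa·s⁻¹·Bq⁻¹·cd = (kg·m⁻¹·s⁻²) · s⁻¹ · s · cd = kg·m⁻¹·s⁻²·cd.
Right side:
  Gy = J/kg (absorbed dose = energy per mass),
      = m²·s⁻².
  Bq = 1/s = s⁻¹ (activity is decays per second).
  So Bq⁻¹ = s.
  Pa = N/m² (pressure = force per area),
      = kg·m⁻¹·s⁻².
  J = N·m (work = force × distance),
      = kg·m²·s⁻².
  So J⁻¹ = kg⁻¹·m⁻²·s².
  Combining: Gy·cd·Bq⁻¹·s⁻¹·Pa·J⁻¹·kg = (m²·s⁻²) · cd · s · s⁻¹ · (kg·m⁻¹·s⁻²) · (kg⁻¹·m⁻²·s²) · kg = kg·m⁻¹·s⁻²·cd.
Both reduce to kg·m⁻¹·s⁻²·cd.

Yes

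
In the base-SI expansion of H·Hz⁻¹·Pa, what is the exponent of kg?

2

H = Wb/A (inductance = flux per current),
    = kg·m²·s⁻²·A⁻².
Hz = 1/s = s⁻¹ (frequency is cycles per second).
So Hz⁻¹ = s.
Pa = N/m² (pressure = force per area),
    = kg·m⁻¹·s⁻².
Combining: H·Hz⁻¹·Pa = (kg·m²·s⁻²·A⁻²) · s · (kg·m⁻¹·s⁻²) = kg²·m·s⁻³·A⁻².
The exponent of kg is 2.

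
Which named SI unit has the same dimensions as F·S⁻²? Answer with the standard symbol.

H

F = C/V (capacitance = charge per voltage),
    = A·s/(kg·m²·s⁻³·A⁻¹) (substituting C and V),
    = kg⁻¹·m⁻²·s⁴·A².
S = 1/Ω (conductance is reciprocal resistance),
    = kg⁻¹·m⁻²·s³·A².
So S⁻² = kg²·m⁴·s⁻⁶·A⁻⁴.
Combining: F·S⁻² = (kg⁻¹·m⁻²·s⁴·A²) · (kg²·m⁴·s⁻⁶·A⁻⁴) = kg·m²·s⁻²·A⁻².
kg·m²·s⁻²·A⁻² is the base-SI form of the henry.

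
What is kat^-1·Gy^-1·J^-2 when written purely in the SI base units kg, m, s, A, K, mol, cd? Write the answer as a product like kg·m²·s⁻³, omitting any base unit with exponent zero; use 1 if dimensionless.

kg⁻²·m⁻⁶·s⁷·mol⁻¹

kat = mol/s = s⁻¹·mol (catalytic activity).
So kat⁻¹ = s·mol⁻¹.
Gy = J/kg (absorbed dose = energy per mass),
    = m²·s⁻².
So Gy⁻¹ = m⁻²·s².
J = N·m (work = force × distance),
    = kg·m²·s⁻².
So J⁻² = kg⁻²·m⁻⁴·s⁴.
Combining: kat⁻¹·Gy⁻¹·J⁻² = (s·mol⁻¹) · (m⁻²·s²) · (kg⁻²·m⁻⁴·s⁴) = kg⁻²·m⁻⁶·s⁷·mol⁻¹.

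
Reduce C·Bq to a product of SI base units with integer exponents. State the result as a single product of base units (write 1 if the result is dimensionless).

C = s·A.
Bq = s⁻¹.
Combining: C·Bq = (s·A) · s⁻¹ = A.

A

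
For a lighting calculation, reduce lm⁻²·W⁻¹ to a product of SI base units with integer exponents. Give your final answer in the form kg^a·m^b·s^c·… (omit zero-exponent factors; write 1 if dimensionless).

kg⁻¹·m⁻²·s³·cd⁻²

lm = cd·sr = cd (luminous flux; sr is dimensionless).
So lm⁻² = cd⁻².
W = J/s (power = energy per time),
    = kg·m²·s⁻³.
So W⁻¹ = kg⁻¹·m⁻²·s³.
Combining: lm⁻²·W⁻¹ = cd⁻² · (kg⁻¹·m⁻²·s³) = kg⁻¹·m⁻²·s³·cd⁻².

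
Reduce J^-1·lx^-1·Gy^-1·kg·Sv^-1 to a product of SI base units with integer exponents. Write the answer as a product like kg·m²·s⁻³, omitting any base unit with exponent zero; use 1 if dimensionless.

J = N·m (work = force × distance),
    = kg·m²·s⁻².
So J⁻¹ = kg⁻¹·m⁻²·s².
lx = lm/m² (illuminance = luminous flux per area),
    = m⁻²·cd.
So lx⁻¹ = m²·cd⁻¹.
Gy = J/kg (absorbed dose = energy per mass),
    = m²·s⁻².
So Gy⁻¹ = m⁻²·s².
Sv = J/kg (equivalent dose = energy per mass),
    = m²·s⁻².
So Sv⁻¹ = m⁻²·s².
Combining: J⁻¹·lx⁻¹·Gy⁻¹·kg·Sv⁻¹ = (kg⁻¹·m⁻²·s²) · (m²·cd⁻¹) · (m⁻²·s²) · kg · (m⁻²·s²) = m⁻⁴·s⁶·cd⁻¹.

m⁻⁴·s⁶·cd⁻¹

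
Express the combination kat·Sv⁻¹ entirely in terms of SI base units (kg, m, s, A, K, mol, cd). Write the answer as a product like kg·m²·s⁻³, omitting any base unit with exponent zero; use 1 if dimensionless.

kat = mol/s = s⁻¹·mol (catalytic activity).
Sv = J/kg (equivalent dose = energy per mass),
    = m²·s⁻².
So Sv⁻¹ = m⁻²·s².
Combining: kat·Sv⁻¹ = (s⁻¹·mol) · (m⁻²·s²) = m⁻²·s·mol.

m⁻²·s·mol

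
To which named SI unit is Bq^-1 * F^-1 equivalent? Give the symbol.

Bq = 1/s = s⁻¹ (activity is decays per second).
So Bq⁻¹ = s.
F = C/V (capacitance = charge per voltage),
    = A·s/(kg·m²·s⁻³·A⁻¹) (substituting C and V),
    = kg⁻¹·m⁻²·s⁴·A².
So F⁻¹ = kg·m²·s⁻⁴·A⁻².
Combining: Bq⁻¹·F⁻¹ = s · (kg·m²·s⁻⁴·A⁻²) = kg·m²·s⁻³·A⁻².
kg·m²·s⁻³·A⁻² is the base-SI form of the ohm.

Ω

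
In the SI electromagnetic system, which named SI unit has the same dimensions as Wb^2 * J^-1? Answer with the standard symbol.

H

Wb = V·s (flux: a volt is a weber per second),
    = kg·m²·s⁻²·A⁻¹.
So Wb² = kg²·m⁴·s⁻⁴·A⁻².
J = N·m (work = force × distance),
    = kg·m²·s⁻².
So J⁻¹ = kg⁻¹·m⁻²·s².
Combining: Wb²·J⁻¹ = (kg²·m⁴·s⁻⁴·A⁻²) · (kg⁻¹·m⁻²·s²) = kg·m²·s⁻²·A⁻².
kg·m²·s⁻²·A⁻² is the base-SI form of the henry.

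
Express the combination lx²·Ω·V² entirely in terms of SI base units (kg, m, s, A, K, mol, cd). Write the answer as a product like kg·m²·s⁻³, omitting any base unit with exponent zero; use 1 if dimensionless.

lx = m⁻²·cd.
So lx² = m⁻⁴·cd².
Ω = kg·m²·s⁻³·A⁻².
V = kg·m²·s⁻³·A⁻¹.
So V² = kg²·m⁴·s⁻⁶·A⁻².
Combining: lx²·Ω·V² = (m⁻⁴·cd²) · (kg·m²·s⁻³·A⁻²) · (kg²·m⁴·s⁻⁶·A⁻²) = kg³·m²·s⁻⁹·A⁻⁴·cd².

kg³·m²·s⁻⁹·A⁻⁴·cd²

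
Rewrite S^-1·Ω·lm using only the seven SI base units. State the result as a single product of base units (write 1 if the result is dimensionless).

kg²·m⁴·s⁻⁶·A⁻⁴·cd

S = 1/Ω (conductance is reciprocal resistance),
    = kg⁻¹·m⁻²·s³·A².
So S⁻¹ = kg·m²·s⁻³·A⁻².
Ω = V/A (resistance = voltage per current),
    = kg·m²·s⁻³·A⁻².
lm = cd·sr = cd (luminous flux; sr is dimensionless).
Combining: S⁻¹·Ω·lm = (kg·m²·s⁻³·A⁻²) · (kg·m²·s⁻³·A⁻²) · cd = kg²·m⁴·s⁻⁶·A⁻⁴·cd.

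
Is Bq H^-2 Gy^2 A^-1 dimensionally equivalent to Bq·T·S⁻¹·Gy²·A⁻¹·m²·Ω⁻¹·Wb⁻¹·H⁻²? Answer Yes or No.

Left side:
  Bq = s⁻¹.
  H = kg·m²·s⁻²·A⁻².
  So H⁻² = kg⁻²·m⁻⁴·s⁴·A⁴.
  Gy = m²·s⁻².
  So Gy² = m⁴·s⁻⁴.
  Combining: Bq·H⁻²·Gy²·A⁻¹ = s⁻¹ · (kg⁻²·m⁻⁴·s⁴·A⁴) · (m⁴·s⁻⁴) · A⁻¹ = kg⁻²·s⁻¹·A³.
Right side:
  Bq = s⁻¹.
  T = kg·s⁻²·A⁻¹.
  S = kg⁻¹·m⁻²·s³·A².
  So S⁻¹ = kg·m²·s⁻³·A⁻².
  Gy = m²·s⁻².
  So Gy² = m⁴·s⁻⁴.
  Ω = kg·m²·s⁻³·A⁻².
  So Ω⁻¹ = kg⁻¹·m⁻²·s³·A².
  Wb = kg·m²·s⁻²·A⁻¹.
  So Wb⁻¹ = kg⁻¹·m⁻²·s²·A.
  H = kg·m²·s⁻²·A⁻².
  So H⁻² = kg⁻²·m⁻⁴·s⁴·A⁴.
  Combining: Bq·T·S⁻¹·Gy²·A⁻¹·m²·Ω⁻¹·Wb⁻¹·H⁻² = s⁻¹ · (kg·s⁻²·A⁻¹) · (kg·m²·s⁻³·A⁻²) · (m⁴·s⁻⁴) · A⁻¹ · m² · (kg⁻¹·m⁻²·s³·A²) · (kg⁻¹·m⁻²·s²·A) · (kg⁻²·m⁻⁴·s⁴·A⁴) = kg⁻²·s⁻¹·A³.
Both reduce to kg⁻²·s⁻¹·A³.

Yes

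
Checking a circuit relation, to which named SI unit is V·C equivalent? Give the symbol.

J

V = W/A (potential = power per current),
    = kg·m²·s⁻³·A⁻¹.
C = A·s = s·A (charge = current × time).
Combining: V·C = (kg·m²·s⁻³·A⁻¹) · (s·A) = kg·m²·s⁻².
kg·m²·s⁻² is the base-SI form of the joule.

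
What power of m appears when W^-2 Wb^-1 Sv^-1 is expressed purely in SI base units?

-8

W = J/s (power = energy per time),
    = kg·m²·s⁻³.
So W⁻² = kg⁻²·m⁻⁴·s⁶.
Wb = V·s (flux: a volt is a weber per second),
    = kg·m²·s⁻²·A⁻¹.
So Wb⁻¹ = kg⁻¹·m⁻²·s²·A.
Sv = J/kg (equivalent dose = energy per mass),
    = m²·s⁻².
So Sv⁻¹ = m⁻²·s².
Combining: W⁻²·Wb⁻¹·Sv⁻¹ = (kg⁻²·m⁻⁴·s⁶) · (kg⁻¹·m⁻²·s²·A) · (m⁻²·s²) = kg⁻³·m⁻⁸·s¹⁰·A.
The exponent of m is -8.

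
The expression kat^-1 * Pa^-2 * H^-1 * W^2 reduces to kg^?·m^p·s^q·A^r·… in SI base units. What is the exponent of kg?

kat = mol/s = s⁻¹·mol (catalytic activity).
So kat⁻¹ = s·mol⁻¹.
Pa = N/m² (pressure = force per area),
    = kg·m⁻¹·s⁻².
So Pa⁻² = kg⁻²·m²·s⁴.
H = Wb/A (inductance = flux per current),
    = kg·m²·s⁻²·A⁻².
So H⁻¹ = kg⁻¹·m⁻²·s²·A².
W = J/s (power = energy per time),
    = kg·m²·s⁻³.
So W² = kg²·m⁴·s⁻⁶.
Combining: kat⁻¹·Pa⁻²·H⁻¹·W² = (s·mol⁻¹) · (kg⁻²·m²·s⁴) · (kg⁻¹·m⁻²·s²·A²) · (kg²·m⁴·s⁻⁶) = kg⁻¹·m⁴·s·A²·mol⁻¹.
The exponent of kg is -1.

-1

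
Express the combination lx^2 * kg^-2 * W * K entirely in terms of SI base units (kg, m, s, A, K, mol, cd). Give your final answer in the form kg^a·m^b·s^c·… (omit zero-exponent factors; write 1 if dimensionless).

lx = lm/m² (illuminance = luminous flux per area),
    = m⁻²·cd.
So lx² = m⁻⁴·cd².
W = J/s (power = energy per time),
    = kg·m²·s⁻³.
Combining: lx²·kg⁻²·W·K = (m⁻⁴·cd²) · kg⁻² · (kg·m²·s⁻³) · K = kg⁻¹·m⁻²·s⁻³·K·cd².

kg⁻¹·m⁻²·s⁻³·K·cd²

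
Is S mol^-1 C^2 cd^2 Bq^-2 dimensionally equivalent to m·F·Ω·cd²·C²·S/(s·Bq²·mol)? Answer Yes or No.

Left side:
  S = kg⁻¹·m⁻²·s³·A².
  C = s·A.
  So C² = s²·A².
  Bq = s⁻¹.
  So Bq⁻² = s².
  Combining: S·mol⁻¹·C²·cd²·Bq⁻² = (kg⁻¹·m⁻²·s³·A²) · mol⁻¹ · (s²·A²) · cd² · s² = kg⁻¹·m⁻²·s⁷·A⁴·mol⁻¹·cd².
Right side:
  F = kg⁻¹·m⁻²·s⁴·A².
  Ω = kg·m²·s⁻³·A⁻².
  C = s·A.
  So C² = s²·A².
  Bq = s⁻¹.
  So Bq⁻² = s².
  S = kg⁻¹·m⁻²·s³·A².
  Combining: m·s⁻¹·F·Ω·cd²·C²·Bq⁻²·mol⁻¹·S = m · s⁻¹ · (kg⁻¹·m⁻²·s⁴·A²) · (kg·m²·s⁻³·A⁻²) · cd² · (s²·A²) · s² · mol⁻¹ · (kg⁻¹·m⁻²·s³·A²) = kg⁻¹·m⁻¹·s⁷·A⁴·mol⁻¹·cd².
Left is kg⁻¹·m⁻²·s⁷·A⁴·mol⁻¹·cd²; right is kg⁻¹·m⁻¹·s⁷·A⁴·mol⁻¹·cd² — different.

No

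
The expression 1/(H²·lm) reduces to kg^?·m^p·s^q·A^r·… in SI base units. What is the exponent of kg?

-2

H = Wb/A (inductance = flux per current),
    = kg·m²·s⁻²·A⁻².
So H⁻² = kg⁻²·m⁻⁴·s⁴·A⁴.
lm = cd·sr = cd (luminous flux; sr is dimensionless).
So lm⁻¹ = cd⁻¹.
Combining: H⁻²·lm⁻¹ = (kg⁻²·m⁻⁴·s⁴·A⁴) · cd⁻¹ = kg⁻²·m⁻⁴·s⁴·A⁴·cd⁻¹.
The exponent of kg is -2.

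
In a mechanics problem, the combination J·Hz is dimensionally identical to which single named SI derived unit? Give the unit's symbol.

J = N·m (work = force × distance),
    = kg·m²·s⁻².
Hz = 1/s = s⁻¹ (frequency is cycles per second).
Combining: J·Hz = (kg·m²·s⁻²) · s⁻¹ = kg·m²·s⁻³.
kg·m²·s⁻³ is the base-SI form of the watt.

W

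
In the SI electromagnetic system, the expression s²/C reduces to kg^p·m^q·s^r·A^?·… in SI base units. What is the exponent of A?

C = A·s = s·A (charge = current × time).
So C⁻¹ = s⁻¹·A⁻¹.
Combining: s²·C⁻¹ = s² · (s⁻¹·A⁻¹) = s·A⁻¹.
The exponent of A is -1.

-1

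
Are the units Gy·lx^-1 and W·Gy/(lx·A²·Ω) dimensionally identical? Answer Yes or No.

Left side:
  Gy = J/kg (absorbed dose = energy per mass),
      = m²·s⁻².
  lx = lm/m² (illuminance = luminous flux per area),
      = m⁻²·cd.
  So lx⁻¹ = m²·cd⁻¹.
  Combining: Gy·lx⁻¹ = (m²·s⁻²) · (m²·cd⁻¹) = m⁴·s⁻²·cd⁻¹.
Right side:
  W = kg·m²·s⁻³.
  lx = m⁻²·cd.
  So lx⁻¹ = m²·cd⁻¹.
  Ω = kg·m²·s⁻³·A⁻².
  So Ω⁻¹ = kg⁻¹·m⁻²·s³·A².
  Gy = m²·s⁻².
  Combining: W·lx⁻¹·A⁻²·Ω⁻¹·Gy = (kg·m²·s⁻³) · (m²·cd⁻¹) · A⁻² · (kg⁻¹·m⁻²·s³·A²) · (m²·s⁻²) = m⁴·s⁻²·cd⁻¹.
Both reduce to m⁴·s⁻²·cd⁻¹.

Yes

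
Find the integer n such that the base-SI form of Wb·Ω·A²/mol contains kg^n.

Wb = V·s (flux: a volt is a weber per second),
    = kg·m²·s⁻²·A⁻¹.
Ω = V/A (resistance = voltage per current),
    = kg·m²·s⁻³·A⁻².
Combining: Wb·mol⁻¹·Ω·A² = (kg·m²·s⁻²·A⁻¹) · mol⁻¹ · (kg·m²·s⁻³·A⁻²) · A² = kg²·m⁴·s⁻⁵·A⁻¹·mol⁻¹.
The exponent of kg is 2.

2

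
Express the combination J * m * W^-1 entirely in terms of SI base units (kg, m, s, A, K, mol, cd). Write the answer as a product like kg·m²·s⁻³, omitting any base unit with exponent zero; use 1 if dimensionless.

m·s

J = N·m (work = force × distance),
    = kg·m²·s⁻².
W = J/s (power = energy per time),
    = kg·m²·s⁻³.
So W⁻¹ = kg⁻¹·m⁻²·s³.
Combining: J·m·W⁻¹ = (kg·m²·s⁻²) · m · (kg⁻¹·m⁻²·s³) = m·s.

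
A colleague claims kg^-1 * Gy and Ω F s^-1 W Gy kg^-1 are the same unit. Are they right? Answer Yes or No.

No

Left side:
  Gy = m²·s⁻².
  Combining: kg⁻¹·Gy = kg⁻¹ · (m²·s⁻²) = kg⁻¹·m²·s⁻².
Right side:
  Ω = V/A (resistance = voltage per current),
      = kg·m²·s⁻³·A⁻².
  F = C/V (capacitance = charge per voltage),
      = A·s/(kg·m²·s⁻³·A⁻¹) (substituting C and V),
      = kg⁻¹·m⁻²·s⁴·A².
  W = J/s (power = energy per time),
      = kg·m²·s⁻³.
  Gy = J/kg (absorbed dose = energy per mass),
      = m²·s⁻².
  Combining: Ω·F·s⁻¹·W·Gy·kg⁻¹ = (kg·m²·s⁻³·A⁻²) · (kg⁻¹·m⁻²·s⁴·A²) · s⁻¹ · (kg·m²·s⁻³) · (m²·s⁻²) · kg⁻¹ = m⁴·s⁻⁵.
Left is kg⁻¹·m²·s⁻²; right is m⁴·s⁻⁵ — different.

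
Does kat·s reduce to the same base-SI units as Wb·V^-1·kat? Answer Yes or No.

Yes

Left side:
  kat = s⁻¹·mol.
  Combining: kat·s = (s⁻¹·mol) · s = mol.
Right side:
  Wb = kg·m²·s⁻²·A⁻¹.
  V = kg·m²·s⁻³·A⁻¹.
  So V⁻¹ = kg⁻¹·m⁻²·s³·A.
  kat = s⁻¹·mol.
  Combining: Wb·V⁻¹·kat = (kg·m²·s⁻²·A⁻¹) · (kg⁻¹·m⁻²·s³·A) · (s⁻¹·mol) = mol.
Both reduce to mol.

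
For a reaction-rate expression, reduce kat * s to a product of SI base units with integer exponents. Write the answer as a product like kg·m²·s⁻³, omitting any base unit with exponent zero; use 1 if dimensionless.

mol

kat = s⁻¹·mol.
Combining: kat·s = (s⁻¹·mol) · s = mol.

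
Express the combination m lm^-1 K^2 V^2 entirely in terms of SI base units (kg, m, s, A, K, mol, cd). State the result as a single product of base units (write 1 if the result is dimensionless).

lm = cd·sr = cd (luminous flux; sr is dimensionless).
So lm⁻¹ = cd⁻¹.
V = W/A (potential = power per current),
    = kg·m²·s⁻³·A⁻¹.
So V² = kg²·m⁴·s⁻⁶·A⁻².
Combining: m·lm⁻¹·K²·V² = m · cd⁻¹ · K² · (kg²·m⁴·s⁻⁶·A⁻²) = kg²·m⁵·s⁻⁶·A⁻²·K²·cd⁻¹.

kg²·m⁵·s⁻⁶·A⁻²·K²·cd⁻¹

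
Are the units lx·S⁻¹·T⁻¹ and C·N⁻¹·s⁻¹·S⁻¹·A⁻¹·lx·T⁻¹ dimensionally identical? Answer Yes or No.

No

Left side:
  lx = m⁻²·cd.
  S = kg⁻¹·m⁻²·s³·A².
  So S⁻¹ = kg·m²·s⁻³·A⁻².
  T = kg·s⁻²·A⁻¹.
  So T⁻¹ = kg⁻¹·s²·A.
  Combining: lx·S⁻¹·T⁻¹ = (m⁻²·cd) · (kg·m²·s⁻³·A⁻²) · (kg⁻¹·s²·A) = s⁻¹·A⁻¹·cd.
Right side:
  C = s·A.
  N = kg·m·s⁻².
  So N⁻¹ = kg⁻¹·m⁻¹·s².
  S = kg⁻¹·m⁻²·s³·A².
  So S⁻¹ = kg·m²·s⁻³·A⁻².
  lx = m⁻²·cd.
  T = kg·s⁻²·A⁻¹.
  So T⁻¹ = kg⁻¹·s²·A.
  Combining: C·N⁻¹·s⁻¹·S⁻¹·A⁻¹·lx·T⁻¹ = (s·A) · (kg⁻¹·m⁻¹·s²) · s⁻¹ · (kg·m²·s⁻³·A⁻²) · A⁻¹ · (m⁻²·cd) · (kg⁻¹·s²·A) = kg⁻¹·m⁻¹·s·A⁻¹·cd.
Left is s⁻¹·A⁻¹·cd; right is kg⁻¹·m⁻¹·s·A⁻¹·cd — different.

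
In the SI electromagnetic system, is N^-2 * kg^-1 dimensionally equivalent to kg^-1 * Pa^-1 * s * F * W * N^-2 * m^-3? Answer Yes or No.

No

Left side:
  N = kg·m·s⁻².
  So N⁻² = kg⁻²·m⁻²·s⁴.
  Combining: N⁻²·kg⁻¹ = (kg⁻²·m⁻²·s⁴) · kg⁻¹ = kg⁻³·m⁻²·s⁴.
Right side:
  Pa = N/m² (pressure = force per area),
      = kg·m⁻¹·s⁻².
  So Pa⁻¹ = kg⁻¹·m·s².
  F = C/V (capacitance = charge per voltage),
      = A·s/(kg·m²·s⁻³·A⁻¹) (substituting C and V),
      = kg⁻¹·m⁻²·s⁴·A².
  W = J/s (power = energy per time),
      = kg·m²·s⁻³.
  N = kg·m/s² = kg·m·s⁻² (force = mass × acceleration).
  So N⁻² = kg⁻²·m⁻²·s⁴.
  Combining: kg⁻¹·Pa⁻¹·s·F·W·N⁻²·m⁻³ = kg⁻¹ · (kg⁻¹·m·s²) · s · (kg⁻¹·m⁻²·s⁴·A²) · (kg·m²·s⁻³) · (kg⁻²·m⁻²·s⁴) · m⁻³ = kg⁻⁴·m⁻⁴·s⁸·A².
Left is kg⁻³·m⁻²·s⁴; right is kg⁻⁴·m⁻⁴·s⁸·A² — different.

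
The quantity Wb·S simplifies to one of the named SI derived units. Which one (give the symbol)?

C

Wb = V·s (flux: a volt is a weber per second),
    = kg·m²·s⁻²·A⁻¹.
S = 1/Ω (conductance is reciprocal resistance),
    = kg⁻¹·m⁻²·s³·A².
Combining: Wb·S = (kg·m²·s⁻²·A⁻¹) · (kg⁻¹·m⁻²·s³·A²) = s·A.
s·A is the base-SI form of the coulomb.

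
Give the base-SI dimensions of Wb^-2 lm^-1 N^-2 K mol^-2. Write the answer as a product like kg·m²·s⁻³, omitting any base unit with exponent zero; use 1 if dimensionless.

kg⁻⁴·m⁻⁶·s⁸·A²·K·mol⁻²·cd⁻¹

Wb = V·s (flux: a volt is a weber per second),
    = kg·m²·s⁻²·A⁻¹.
So Wb⁻² = kg⁻²·m⁻⁴·s⁴·A².
lm = cd·sr = cd (luminous flux; sr is dimensionless).
So lm⁻¹ = cd⁻¹.
N = kg·m/s² = kg·m·s⁻² (force = mass × acceleration).
So N⁻² = kg⁻²·m⁻²·s⁴.
Combining: Wb⁻²·lm⁻¹·N⁻²·K·mol⁻² = (kg⁻²·m⁻⁴·s⁴·A²) · cd⁻¹ · (kg⁻²·m⁻²·s⁴) · K · mol⁻² = kg⁻⁴·m⁻⁶·s⁸·A²·K·mol⁻²·cd⁻¹.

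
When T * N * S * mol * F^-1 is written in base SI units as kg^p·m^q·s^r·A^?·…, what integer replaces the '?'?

T = kg·s⁻²·A⁻¹.
N = kg·m·s⁻².
S = kg⁻¹·m⁻²·s³·A².
F = kg⁻¹·m⁻²·s⁴·A².
So F⁻¹ = kg·m²·s⁻⁴·A⁻².
Combining: T·N·S·mol·F⁻¹ = (kg·s⁻²·A⁻¹) · (kg·m·s⁻²) · (kg⁻¹·m⁻²·s³·A²) · mol · (kg·m²·s⁻⁴·A⁻²) = kg²·m·s⁻⁵·A⁻¹·mol.
The exponent of A is -1.

-1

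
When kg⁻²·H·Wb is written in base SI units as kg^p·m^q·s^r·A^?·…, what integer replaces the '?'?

-3

H = Wb/A (inductance = flux per current),
    = kg·m²·s⁻²·A⁻².
Wb = V·s (flux: a volt is a weber per second),
    = kg·m²·s⁻²·A⁻¹.
Combining: kg⁻²·H·Wb = kg⁻² · (kg·m²·s⁻²·A⁻²) · (kg·m²·s⁻²·A⁻¹) = m⁴·s⁻⁴·A⁻³.
The exponent of A is -3.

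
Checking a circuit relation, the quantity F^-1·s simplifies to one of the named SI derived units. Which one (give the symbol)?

Ω

F = kg⁻¹·m⁻²·s⁴·A².
So F⁻¹ = kg·m²·s⁻⁴·A⁻².
Combining: F⁻¹·s = (kg·m²·s⁻⁴·A⁻²) · s = kg·m²·s⁻³·A⁻².
kg·m²·s⁻³·A⁻² is the base-SI form of the ohm.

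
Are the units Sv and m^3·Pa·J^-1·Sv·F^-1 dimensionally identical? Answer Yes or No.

Left side:
  Sv = J/kg (equivalent dose = energy per mass),
      = m²·s⁻².
Right side:
  Pa = N/m² (pressure = force per area),
      = kg·m⁻¹·s⁻².
  J = N·m (work = force × distance),
      = kg·m²·s⁻².
  So J⁻¹ = kg⁻¹·m⁻²·s².
  Sv = J/kg (equivalent dose = energy per mass),
      = m²·s⁻².
  F = C/V (capacitance = charge per voltage),
      = A·s/(kg·m²·s⁻³·A⁻¹) (substituting C and V),
      = kg⁻¹·m⁻²·s⁴·A².
  So F⁻¹ = kg·m²·s⁻⁴·A⁻².
  Combining: m³·Pa·J⁻¹·Sv·F⁻¹ = m³ · (kg·m⁻¹·s⁻²) · (kg⁻¹·m⁻²·s²) · (m²·s⁻²) · (kg·m²·s⁻⁴·A⁻²) = kg·m⁴·s⁻⁶·A⁻².
Left is m²·s⁻²; right is kg·m⁴·s⁻⁶·A⁻² — different.

No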